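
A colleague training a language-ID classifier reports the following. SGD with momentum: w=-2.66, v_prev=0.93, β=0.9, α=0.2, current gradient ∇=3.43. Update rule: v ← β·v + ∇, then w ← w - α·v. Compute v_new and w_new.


v_new = 0.9·0.93 + 3.43 = 0.837 + 3.43 = 4.267
w_new = -2.66 - 0.2·4.267 = -2.66 - 0.8534 = -3.5134

v_new=4.267, w_new=-3.5134


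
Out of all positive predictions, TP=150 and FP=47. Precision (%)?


Precision = TP/(TP+FP)
= 150/(150+47)
= 150/197 = 76.14%

76.14%


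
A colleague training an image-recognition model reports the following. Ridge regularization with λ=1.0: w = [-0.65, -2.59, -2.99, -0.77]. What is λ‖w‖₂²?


‖w‖₂² = (-0.65)² + (-2.59)² + (-2.99)² + (-0.77)²
     = 0.4225 + 6.7081 + 8.9401 + 0.5929
     = 16.6636
λ·‖w‖₂² = 1.0·16.6636 = 16.6636

16.6636


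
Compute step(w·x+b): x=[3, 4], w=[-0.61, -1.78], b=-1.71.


z = (3)·(-0.61) + (4)·(-1.78) - 1.71
  = -10.66
step(z) = 0 (z<0)

0


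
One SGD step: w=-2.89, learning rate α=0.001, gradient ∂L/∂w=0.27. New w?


w_new = w - α·∇
= -2.89 - 0.001·0.27
= -2.89 - 0.00027
= -2.89027

-2.89027


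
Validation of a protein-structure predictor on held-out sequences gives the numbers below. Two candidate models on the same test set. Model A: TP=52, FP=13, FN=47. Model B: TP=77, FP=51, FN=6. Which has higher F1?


Model A: P=52/65=0.8, R=52/99=0.5253, F1=2PR/(P+R)=2TP/(2TP+FP+FN)=104/164=0.6341
Model B: P=77/128=0.6016, R=77/83=0.9277, F1=2PR/(P+R)=2TP/(2TP+FP+FN)=154/211=0.7299
0.6341 < 0.7299 → Model B

Model B


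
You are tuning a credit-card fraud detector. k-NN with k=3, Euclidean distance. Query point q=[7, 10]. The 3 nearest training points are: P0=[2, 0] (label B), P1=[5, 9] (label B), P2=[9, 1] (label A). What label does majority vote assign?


d(q,P0) = 11.1803  (label B)
d(q,P1) = 2.2361  (label B)
d(q,P2) = 9.2195  (label A)
Votes: A=1, B=2
Majority → B

B


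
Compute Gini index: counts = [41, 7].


Probabilities: [41/48, 7/48] ≈ [0.8542, 0.1458]
Σpᵢ² = (1681 + 49)/48² = 1730/2304
Gini = 1 - Σpᵢ² = 1 - 1730/2304 = 0.2491

0.2491


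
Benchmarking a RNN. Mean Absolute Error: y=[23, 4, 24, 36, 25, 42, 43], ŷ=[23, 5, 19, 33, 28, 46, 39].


Absolute errors: |23-23|=0, |4-5|=1, |24-19|=5, |36-33|=3, |25-28|=3, |42-46|=4, |43-39|=4
Sum = 20
MAE = 20/7 = 20/7

20/7


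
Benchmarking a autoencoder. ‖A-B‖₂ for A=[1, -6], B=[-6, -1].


d = √((1+ 6)² + (-6+ 1)²)
  = √(49 + 25)
  = √74 = 8.6023

8.6023


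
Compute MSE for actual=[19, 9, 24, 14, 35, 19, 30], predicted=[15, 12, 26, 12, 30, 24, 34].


Squared errors: (19-15)²=16, (9-12)²=9, (24-26)²=4, (14-12)²=4, (35-30)²=25, (19-24)²=25, (30-34)²=16
Sum = 99
MSE = 99/7 = 99/7

99/7


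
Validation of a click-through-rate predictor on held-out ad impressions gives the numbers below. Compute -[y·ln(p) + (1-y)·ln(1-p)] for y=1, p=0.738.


BCE = -[y·ln(p) + (1-y)·ln(1-p)]
= -1·ln(0.738) - 0
= -ln(0.738) = 0.3038

0.3038


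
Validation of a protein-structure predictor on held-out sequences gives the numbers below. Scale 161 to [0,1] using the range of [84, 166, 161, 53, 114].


min=53, max=166
(161-53)/(166-53) = 108/113 = 0.9558

0.9558


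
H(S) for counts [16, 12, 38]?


Probabilities: [16/66, 12/66, 38/66] ≈ [0.2424, 0.1818, 0.5758]
H = -((16/66)·log₂(16/66) + (12/66)·log₂(12/66) + (38/66)·log₂(38/66))
  = 1.4014 bits

1.4014 bits


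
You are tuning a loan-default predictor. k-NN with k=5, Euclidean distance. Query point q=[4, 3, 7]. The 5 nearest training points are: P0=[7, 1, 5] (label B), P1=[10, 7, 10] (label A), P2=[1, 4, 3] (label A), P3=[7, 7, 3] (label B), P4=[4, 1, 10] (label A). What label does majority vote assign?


d(q,P0) = 4.1231  (label B)
d(q,P1) = 7.8102  (label A)
d(q,P2) = 5.099  (label A)
d(q,P3) = 6.4031  (label B)
d(q,P4) = 3.6056  (label A)
Votes: A=3, B=2
Majority → A

A


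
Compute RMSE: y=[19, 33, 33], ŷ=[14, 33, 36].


MSE = 34/3 = 11.3333
RMSE = √(34/3) = 3.3665

3.3665


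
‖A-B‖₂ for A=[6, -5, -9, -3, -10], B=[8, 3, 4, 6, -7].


d = √((6-8)² + (-5-3)² + (-9-4)² + (-3-6)² + (-10+ 7)²)
  = √(4 + 64 + 169 + 81 + 9)
  = √327 = 18.0831

18.0831


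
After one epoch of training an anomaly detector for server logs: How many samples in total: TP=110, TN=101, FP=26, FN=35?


Total = TP + TN + FP + FN
= 110 + 101 + 26 + 35
= 272
(Predicted positive: 136, predicted negative: 136)

272


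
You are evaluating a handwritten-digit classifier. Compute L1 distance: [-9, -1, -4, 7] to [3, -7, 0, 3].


d = |-9-3| + |-1+ 7| + |-4-0| + |7-3|
  = 12 + 6 + 4 + 4
  = 26

26


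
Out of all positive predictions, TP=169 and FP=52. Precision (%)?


Precision = TP/(TP+FP)
= 169/(169+52)
= 169/221 = 76.47%

76.47%


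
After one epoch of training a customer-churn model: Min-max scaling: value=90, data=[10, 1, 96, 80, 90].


min=1, max=96
(90-1)/(96-1) = 89/95 = 0.9368

0.9368


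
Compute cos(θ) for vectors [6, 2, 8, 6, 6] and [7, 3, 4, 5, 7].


A·B = 6·7 + 2·3 + 8·4 + 6·5 + 6·7 = 152
‖A‖ = √176 = 13.2665, ‖B‖ = √148 = 12.1655
cos = 152/(√176·√148) = 152/√26048 = 0.9418

0.9418


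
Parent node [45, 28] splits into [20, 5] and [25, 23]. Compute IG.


Parent = [45, 28], H_parent = 0.9605
H_left = 0.7219 (n=25), H_right = 0.9987 (n=48)
H_children = (25/73)·0.7219 + (48/73)·0.9987 = 0.9039
IG = 0.9605 - 0.9039 = 0.0566

0.0566


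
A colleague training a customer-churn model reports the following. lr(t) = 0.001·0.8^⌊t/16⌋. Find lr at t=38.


n_drops = ⌊38/16⌋ = 2
lr = 0.001·0.8^2 = 0.001·0.64 = 0.00064

0.00064


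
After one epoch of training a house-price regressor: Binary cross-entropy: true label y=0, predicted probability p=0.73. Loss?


BCE = -[y·ln(p) + (1-y)·ln(1-p)]
= -0 - 1·ln(1-0.73)
= -ln(0.27) = 1.3093

1.3093


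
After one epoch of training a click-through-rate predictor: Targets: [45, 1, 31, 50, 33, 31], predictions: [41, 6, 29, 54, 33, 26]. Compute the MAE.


Absolute errors: |45-41|=4, |1-6|=5, |31-29|=2, |50-54|=4, |33-33|=0, |31-26|=5
Sum = 20
MAE = 20/6 = 10/3

10/3


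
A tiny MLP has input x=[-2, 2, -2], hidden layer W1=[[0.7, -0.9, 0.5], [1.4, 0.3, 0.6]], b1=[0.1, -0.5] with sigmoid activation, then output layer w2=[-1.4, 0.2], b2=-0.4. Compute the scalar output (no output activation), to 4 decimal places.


z1[0] = (0.7)·(-2) + (-0.9)·(2) + (0.5)·(-2) + 0.1 = -4.1
z1[1] = (1.4)·(-2) + (0.3)·(2) + (0.6)·(-2) - 0.5 = -3.9
h = sigmoid(z1) = [0.0163, 0.0198]
output = (-1.4)·(0.0163) + (0.2)·(0.0198) - 0.4 = -0.4189

-0.4189


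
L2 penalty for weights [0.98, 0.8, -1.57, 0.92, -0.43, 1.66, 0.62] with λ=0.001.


‖w‖₂² = (0.98)² + (0.8)² + (-1.57)² + (0.92)² + (-0.43)² + (1.66)² + (0.62)²
     = 0.9604 + 0.64 + 2.4649 + 0.8464 + 0.1849 + 2.7556 + 0.3844
     = 8.2366
λ·‖w‖₂² = 0.001·8.2366 = 0.008237

0.008237


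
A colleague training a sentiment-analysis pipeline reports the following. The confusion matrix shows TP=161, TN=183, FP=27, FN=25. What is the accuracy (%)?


Accuracy = (TP+TN)/(TP+TN+FP+FN)
= (161+183)/(396)
= 344/396 = 86.87%

86.87%


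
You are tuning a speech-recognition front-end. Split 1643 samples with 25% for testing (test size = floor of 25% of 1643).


Test = ⌊1643·25/100⌋ = 410
Train = 1643 - 410 = 1233

Train: 1233, Test: 410


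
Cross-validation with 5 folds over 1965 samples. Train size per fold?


Fold size = 1965/5 = 393
Training per fold = 1965 - 393 = 1572

1572


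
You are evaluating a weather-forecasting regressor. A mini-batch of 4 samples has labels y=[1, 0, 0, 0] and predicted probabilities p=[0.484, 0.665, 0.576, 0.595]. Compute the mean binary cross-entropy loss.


L[0] = -ln(0.484) = 0.7257
L[1] = -ln(1-0.665) = -ln(0.335) = 1.0936
L[2] = -ln(1-0.576) = -ln(0.424) = 0.858
L[3] = -ln(1-0.595) = -ln(0.405) = 0.9039
mean = (0.7257 + 1.0936 + 0.858 + 0.9039)/4 = 0.8953

0.8953


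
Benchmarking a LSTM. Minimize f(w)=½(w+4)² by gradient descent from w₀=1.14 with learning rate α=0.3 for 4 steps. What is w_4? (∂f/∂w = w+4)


step 1: grad = 1.14+4 = 5.14; w = 1.14 - 0.3·(5.14) = -0.402
step 2: grad = -0.402+4 = 3.598; w = -0.402 - 0.3·(3.598) = -1.4814
step 3: grad = -1.4814+4 = 2.5186; w = -1.4814 - 0.3·(2.5186) = -2.23698
step 4: grad = -2.23698+4 = 1.76302; w = -2.23698 - 0.3·(1.76302) = -2.765886

-2.765886


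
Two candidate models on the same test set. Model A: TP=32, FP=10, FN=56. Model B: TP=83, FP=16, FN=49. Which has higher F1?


Model A: P=32/42=0.7619, R=32/88=0.3636, F1=2PR/(P+R)=2TP/(2TP+FP+FN)=64/130=0.4923
Model B: P=83/99=0.8384, R=83/132=0.6288, F1=2PR/(P+R)=2TP/(2TP+FP+FN)=166/231=0.7186
0.4923 < 0.7186 → Model B

Model B


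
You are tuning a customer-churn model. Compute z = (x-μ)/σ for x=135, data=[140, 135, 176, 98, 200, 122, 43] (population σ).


μ = 130.5714, σ = 47.503
z = (135 - 130.5714)/47.503 = 0.0932

0.0932


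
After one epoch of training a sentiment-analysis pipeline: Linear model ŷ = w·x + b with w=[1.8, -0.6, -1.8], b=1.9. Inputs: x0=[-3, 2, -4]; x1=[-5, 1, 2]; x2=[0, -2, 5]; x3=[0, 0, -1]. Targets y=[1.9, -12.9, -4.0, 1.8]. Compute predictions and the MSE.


ŷ0 = (1.8)·(-3) + (-0.6)·(2) + (-1.8)·(-4) + 1.9 = 2.5
ŷ1 = (1.8)·(-5) + (-0.6)·(1) + (-1.8)·(2) + 1.9 = -11.3
ŷ2 = (1.8)·(0) + (-0.6)·(-2) + (-1.8)·(5) + 1.9 = -5.9
ŷ3 = (1.8)·(0) + (-0.6)·(0) + (-1.8)·(-1) + 1.9 = 3.7
errors² = [0.36, 2.56, 3.61, 3.61]
MSE = 10.1400/4 = 2.535

2.535


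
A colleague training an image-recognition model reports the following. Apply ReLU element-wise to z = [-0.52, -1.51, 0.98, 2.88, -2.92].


ReLU(-0.52) = max(0, -0.52) = 0.0
ReLU(-1.51) = max(0, -1.51) = 0.0
ReLU(0.98) = max(0, 0.98) = 0.98
ReLU(2.88) = max(0, 2.88) = 2.88
ReLU(-2.92) = max(0, -2.92) = 0.0
result = [0.0, 0.0, 0.98, 2.88, 0.0]

[0.0, 0.0, 0.98, 2.88, 0.0]


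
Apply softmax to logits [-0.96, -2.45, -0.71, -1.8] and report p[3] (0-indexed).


Exponentials: e^-0.96=0.3829, e^-2.45=0.0863, e^-0.71=0.4916, e^-1.8=0.1653
Sum = 1.1261
Softmax = [0.34, 0.0766, 0.4366, 0.1468]
p[3] = 0.1653/1.1261 = 0.1468

0.1468


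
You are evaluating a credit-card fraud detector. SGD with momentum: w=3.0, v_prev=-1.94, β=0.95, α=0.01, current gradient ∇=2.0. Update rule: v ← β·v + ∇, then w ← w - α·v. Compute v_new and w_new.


v_new = 0.95·-1.94 + 2.0 = -1.843 + 2.0 = 0.157
w_new = 3.0 - 0.01·0.157 = 3.0 - 0.00157 = 2.99843

v_new=0.157, w_new=2.99843


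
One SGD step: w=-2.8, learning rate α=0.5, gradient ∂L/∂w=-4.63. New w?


w_new = w - α·∇
= -2.8 - 0.5·-4.63
= -2.8 + 2.315
= -0.485

-0.485


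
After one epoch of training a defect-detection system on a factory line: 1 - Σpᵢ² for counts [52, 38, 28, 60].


Probabilities: [52/178, 38/178, 28/178, 60/178] ≈ [0.2921, 0.2135, 0.1573, 0.3371]
Σpᵢ² = (2704 + 1444 + 784 + 3600)/178² = 8532/31684
Gini = 1 - Σpᵢ² = 1 - 8532/31684 = 0.7307

0.7307


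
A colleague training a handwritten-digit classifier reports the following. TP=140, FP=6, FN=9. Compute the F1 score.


Precision = 140/146 = 0.9589
Recall = 140/149 = 0.9396
F1 = 2·P·R/(P+R) = 2·TP/(2·TP+FP+FN) = 280/(280+6+9) = 280/295 = 0.9492

0.9492


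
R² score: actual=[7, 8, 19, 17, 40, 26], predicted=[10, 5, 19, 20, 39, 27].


ȳ = 19.5
SS_res = Σ(y-ŷ)² = 29
SS_tot = Σ(y-ȳ)² = 757.5
R² = 1 - SS_res/SS_tot = 1 - 0.0383 = 0.9617

0.9617


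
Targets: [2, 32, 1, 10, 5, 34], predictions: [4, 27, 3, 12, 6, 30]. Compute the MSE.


Squared errors: (2-4)²=4, (32-27)²=25, (1-3)²=4, (10-12)²=4, (5-6)²=1, (34-30)²=16
Sum = 54
MSE = 54/6 = 9

9


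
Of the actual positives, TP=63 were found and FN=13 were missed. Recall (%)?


Recall = TP/(TP+FN)
= 63/(63+13)
= 63/76 = 82.89%

82.89%


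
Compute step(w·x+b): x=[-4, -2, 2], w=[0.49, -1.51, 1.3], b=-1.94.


z = (-4)·(0.49) + (-2)·(-1.51) + (2)·(1.3) - 1.94
  = 1.72
step(z) = 1 (z≥0)

1


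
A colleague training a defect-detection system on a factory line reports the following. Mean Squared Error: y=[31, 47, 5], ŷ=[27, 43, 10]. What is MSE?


Squared errors: (31-27)²=16, (47-43)²=16, (5-10)²=25
Sum = 57
MSE = 57/3 = 19

19


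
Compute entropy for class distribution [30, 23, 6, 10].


Probabilities: [30/69, 23/69, 6/69, 10/69] ≈ [0.4348, 0.3333, 0.087, 0.1449]
H = -((30/69)·log₂(30/69) + (23/69)·log₂(23/69) + (6/69)·log₂(6/69) + (10/69)·log₂(10/69))
  = 1.761 bits

1.761 bits


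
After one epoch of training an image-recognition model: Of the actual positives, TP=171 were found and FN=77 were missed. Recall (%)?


Recall = TP/(TP+FN)
= 171/(171+77)
= 171/248 = 68.95%

68.95%


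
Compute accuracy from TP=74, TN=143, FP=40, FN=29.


Accuracy = (TP+TN)/(TP+TN+FP+FN)
= (74+143)/(286)
= 217/286 = 75.87%

75.87%


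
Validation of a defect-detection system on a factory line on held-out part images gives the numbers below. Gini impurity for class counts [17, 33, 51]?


Probabilities: [17/101, 33/101, 51/101] ≈ [0.1683, 0.3267, 0.505]
Σpᵢ² = (289 + 1089 + 2601)/101² = 3979/10201
Gini = 1 - Σpᵢ² = 1 - 3979/10201 = 0.6099

0.6099


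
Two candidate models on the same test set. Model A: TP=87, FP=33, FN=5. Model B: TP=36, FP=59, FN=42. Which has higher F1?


Model A: P=87/120=0.725, R=87/92=0.9457, F1=2PR/(P+R)=2TP/(2TP+FP+FN)=174/212=0.8208
Model B: P=36/95=0.3789, R=36/78=0.4615, F1=2PR/(P+R)=2TP/(2TP+FP+FN)=72/173=0.4162
0.8208 > 0.4162 → Model A

Model A


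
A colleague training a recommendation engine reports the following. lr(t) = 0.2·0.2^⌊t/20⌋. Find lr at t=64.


n_drops = ⌊64/20⌋ = 3
lr = 0.2·0.2^3 = 0.2·0.008 = 0.0016

0.0016


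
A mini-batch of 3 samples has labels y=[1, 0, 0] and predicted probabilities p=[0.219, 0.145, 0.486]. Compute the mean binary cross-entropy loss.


L[0] = -ln(0.219) = 1.5187
L[1] = -ln(1-0.145) = -ln(0.855) = 0.1567
L[2] = -ln(1-0.486) = -ln(0.514) = 0.6655
mean = (1.5187 + 0.1567 + 0.6655)/3 = 0.7803

0.7803


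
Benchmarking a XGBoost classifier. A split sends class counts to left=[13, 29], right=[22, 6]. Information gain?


Parent = [35, 35], H_parent = 1
H_left = 0.8926 (n=42), H_right = 0.7496 (n=28)
H_children = (42/70)·0.8926 + (28/70)·0.7496 = 0.8354
IG = 1 - 0.8354 = 0.1646

0.1646


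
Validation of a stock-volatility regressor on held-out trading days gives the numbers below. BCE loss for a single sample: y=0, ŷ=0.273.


BCE = -[y·ln(p) + (1-y)·ln(1-p)]
= -0 - 1·ln(1-0.273)
= -ln(0.727) = 0.3188

0.3188


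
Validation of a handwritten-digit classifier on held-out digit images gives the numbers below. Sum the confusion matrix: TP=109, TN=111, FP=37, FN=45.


Total = TP + TN + FP + FN
= 109 + 111 + 37 + 45
= 302
(Predicted positive: 146, predicted negative: 156)

302


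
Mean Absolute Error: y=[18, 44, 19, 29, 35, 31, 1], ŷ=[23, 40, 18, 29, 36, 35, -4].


Absolute errors: |18-23|=5, |44-40|=4, |19-18|=1, |29-29|=0, |35-36|=1, |31-35|=4, |1+ 4|=5
Sum = 20
MAE = 20/7 = 20/7

20/7


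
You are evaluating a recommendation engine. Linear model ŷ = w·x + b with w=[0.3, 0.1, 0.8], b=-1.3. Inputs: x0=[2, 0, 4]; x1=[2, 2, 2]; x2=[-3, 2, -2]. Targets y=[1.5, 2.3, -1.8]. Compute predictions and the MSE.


ŷ0 = (0.3)·(2) + (0.1)·(0) + (0.8)·(4) - 1.3 = 2.5
ŷ1 = (0.3)·(2) + (0.1)·(2) + (0.8)·(2) - 1.3 = 1.1
ŷ2 = (0.3)·(-3) + (0.1)·(2) + (0.8)·(-2) - 1.3 = -3.6
errors² = [1.0, 1.44, 3.24]
MSE = 5.6800/3 = 1.8933

1.8933


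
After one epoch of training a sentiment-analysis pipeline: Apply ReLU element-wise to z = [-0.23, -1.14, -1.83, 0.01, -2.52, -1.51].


ReLU(-0.23) = max(0, -0.23) = 0.0
ReLU(-1.14) = max(0, -1.14) = 0.0
ReLU(-1.83) = max(0, -1.83) = 0.0
ReLU(0.01) = max(0, 0.01) = 0.01
ReLU(-2.52) = max(0, -2.52) = 0.0
ReLU(-1.51) = max(0, -1.51) = 0.0
result = [0.0, 0.0, 0.0, 0.01, 0.0, 0.0]

[0.0, 0.0, 0.0, 0.01, 0.0, 0.0]


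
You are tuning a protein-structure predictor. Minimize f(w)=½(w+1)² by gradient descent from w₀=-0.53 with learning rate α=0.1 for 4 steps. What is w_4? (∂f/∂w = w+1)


step 1: grad = -0.53+1 = 0.47; w = -0.53 - 0.1·(0.47) = -0.577
step 2: grad = -0.577+1 = 0.423; w = -0.577 - 0.1·(0.423) = -0.6193
step 3: grad = -0.6193+1 = 0.3807; w = -0.6193 - 0.1·(0.3807) = -0.65737
step 4: grad = -0.65737+1 = 0.34263; w = -0.65737 - 0.1·(0.34263) = -0.691633

-0.691633


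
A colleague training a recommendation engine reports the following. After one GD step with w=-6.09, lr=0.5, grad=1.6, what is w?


w_new = w - α·∇
= -6.09 - 0.5·1.6
= -6.09 - 0.8
= -6.89

-6.89


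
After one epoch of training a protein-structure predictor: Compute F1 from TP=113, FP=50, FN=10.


Precision = 113/163 = 0.6933
Recall = 113/123 = 0.9187
F1 = 2·P·R/(P+R) = 2·TP/(2·TP+FP+FN) = 226/(226+50+10) = 226/286 = 0.7902

0.7902


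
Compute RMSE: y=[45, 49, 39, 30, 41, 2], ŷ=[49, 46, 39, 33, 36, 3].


MSE = 60/6 = 10
RMSE = √(60/6) = 3.1623

3.1623


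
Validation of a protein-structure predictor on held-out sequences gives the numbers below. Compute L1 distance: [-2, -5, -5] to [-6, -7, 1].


d = |-2+ 6| + |-5+ 7| + |-5-1|
  = 4 + 2 + 6
  = 12

12


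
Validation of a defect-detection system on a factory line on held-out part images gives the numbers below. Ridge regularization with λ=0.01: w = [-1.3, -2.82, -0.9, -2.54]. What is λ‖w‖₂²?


‖w‖₂² = (-1.3)² + (-2.82)² + (-0.9)² + (-2.54)²
     = 1.69 + 7.9524 + 0.81 + 6.4516
     = 16.904
λ·‖w‖₂² = 0.01·16.904 = 0.16904

0.16904


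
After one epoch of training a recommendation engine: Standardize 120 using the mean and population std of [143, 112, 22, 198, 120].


μ = 119, σ = 57.0544
z = (120 - 119)/57.0544 = 0.0175

0.0175


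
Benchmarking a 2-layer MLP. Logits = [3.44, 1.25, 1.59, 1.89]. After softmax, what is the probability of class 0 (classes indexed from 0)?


Exponentials: e^3.44=31.187, e^1.25=3.4903, e^1.59=4.9037, e^1.89=6.6194
Sum = 46.2004
Softmax = [0.675, 0.0755, 0.1061, 0.1433]
p[0] = 31.187/46.2004 = 0.675

0.675


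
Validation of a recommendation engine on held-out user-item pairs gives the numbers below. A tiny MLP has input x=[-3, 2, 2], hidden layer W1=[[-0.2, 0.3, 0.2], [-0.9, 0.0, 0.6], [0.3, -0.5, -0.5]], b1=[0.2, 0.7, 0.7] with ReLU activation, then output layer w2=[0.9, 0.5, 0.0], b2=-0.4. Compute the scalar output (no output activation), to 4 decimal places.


z1[0] = (-0.2)·(-3) + (0.3)·(2) + (0.2)·(2) + 0.2 = 1.8
z1[1] = (-0.9)·(-3) + (0.0)·(2) + (0.6)·(2) + 0.7 = 4.6
z1[2] = (0.3)·(-3) + (-0.5)·(2) + (-0.5)·(2) + 0.7 = -2.2
h = ReLU(z1) = [1.8, 4.6, 0.0]
output = (0.9)·(1.8) + (0.5)·(4.6) + (0.0)·(0.0) - 0.4 = 3.52

3.52


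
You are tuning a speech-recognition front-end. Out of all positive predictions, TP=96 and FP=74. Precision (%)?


Precision = TP/(TP+FP)
= 96/(96+74)
= 96/170 = 56.47%

56.47%


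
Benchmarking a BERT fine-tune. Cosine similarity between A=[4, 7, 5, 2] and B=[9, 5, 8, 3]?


A·B = 4·9 + 7·5 + 5·8 + 2·3 = 117
‖A‖ = √94 = 9.6954, ‖B‖ = √179 = 13.3791
cos = 117/(√94·√179) = 117/√16826 = 0.902

0.902


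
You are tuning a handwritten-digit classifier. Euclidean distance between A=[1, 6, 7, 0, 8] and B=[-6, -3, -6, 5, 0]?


d = √((1+ 6)² + (6+ 3)² + (7+ 6)² + (0-5)² + (8-0)²)
  = √(49 + 81 + 169 + 25 + 64)
  = √388 = 19.6977

19.6977


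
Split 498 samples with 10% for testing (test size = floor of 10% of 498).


Test = ⌊498·10/100⌋ = 49
Train = 498 - 49 = 449

Train: 449, Test: 49


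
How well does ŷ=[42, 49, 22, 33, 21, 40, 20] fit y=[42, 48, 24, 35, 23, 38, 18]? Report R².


ȳ = 32.5714
SS_res = Σ(y-ŷ)² = 21
SS_tot = Σ(y-ȳ)² = 739.71
R² = 1 - SS_res/SS_tot = 1 - 0.0284 = 0.9716

0.9716


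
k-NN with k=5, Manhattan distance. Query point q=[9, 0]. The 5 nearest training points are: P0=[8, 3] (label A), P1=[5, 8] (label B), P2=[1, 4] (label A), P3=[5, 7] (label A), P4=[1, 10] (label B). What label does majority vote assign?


d(q,P0) = 4  (label A)
d(q,P1) = 12  (label B)
d(q,P2) = 12  (label A)
d(q,P3) = 11  (label A)
d(q,P4) = 18  (label B)
Votes: A=3, B=2
Majority → A

A


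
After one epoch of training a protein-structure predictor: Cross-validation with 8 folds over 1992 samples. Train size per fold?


Fold size = 1992/8 = 249
Training per fold = 1992 - 249 = 1743

1743


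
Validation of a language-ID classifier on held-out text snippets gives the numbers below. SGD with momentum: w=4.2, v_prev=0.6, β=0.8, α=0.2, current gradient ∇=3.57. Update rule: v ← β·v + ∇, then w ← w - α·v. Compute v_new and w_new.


v_new = 0.8·0.6 + 3.57 = 0.48 + 3.57 = 4.05
w_new = 4.2 - 0.2·4.05 = 4.2 - 0.81 = 3.39

v_new=4.05, w_new=3.39


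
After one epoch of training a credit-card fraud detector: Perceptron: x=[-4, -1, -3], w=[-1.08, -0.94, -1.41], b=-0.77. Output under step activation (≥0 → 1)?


z = (-4)·(-1.08) + (-1)·(-0.94) + (-3)·(-1.41) - 0.77
  = 8.72
step(z) = 1 (z≥0)

1


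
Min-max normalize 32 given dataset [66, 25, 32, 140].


min=25, max=140
(32-25)/(140-25) = 7/115 = 0.0609

0.0609


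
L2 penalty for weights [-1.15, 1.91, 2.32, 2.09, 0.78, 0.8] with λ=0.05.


‖w‖₂² = (-1.15)² + (1.91)² + (2.32)² + (2.09)² + (0.78)² + (0.8)²
     = 1.3225 + 3.6481 + 5.3824 + 4.3681 + 0.6084 + 0.64
     = 15.9695
λ·‖w‖₂² = 0.05·15.9695 = 0.798475

0.798475


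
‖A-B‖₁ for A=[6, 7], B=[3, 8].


d = |6-3| + |7-8|
  = 3 + 1
  = 4

4


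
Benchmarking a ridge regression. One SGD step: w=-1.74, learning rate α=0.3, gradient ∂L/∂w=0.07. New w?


w_new = w - α·∇
= -1.74 - 0.3·0.07
= -1.74 - 0.021
= -1.761

-1.761


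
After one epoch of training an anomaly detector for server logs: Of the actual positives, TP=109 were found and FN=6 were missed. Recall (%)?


Recall = TP/(TP+FN)
= 109/(109+6)
= 109/115 = 94.78%

94.78%


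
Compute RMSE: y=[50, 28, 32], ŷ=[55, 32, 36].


MSE = 57/3 = 19
RMSE = √(57/3) = 4.3589

4.3589


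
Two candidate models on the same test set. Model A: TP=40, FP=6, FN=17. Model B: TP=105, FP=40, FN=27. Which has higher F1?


Model A: P=40/46=0.8696, R=40/57=0.7018, F1=2PR/(P+R)=2TP/(2TP+FP+FN)=80/103=0.7767
Model B: P=105/145=0.7241, R=105/132=0.7955, F1=2PR/(P+R)=2TP/(2TP+FP+FN)=210/277=0.7581
0.7767 > 0.7581 → Model A

Model A


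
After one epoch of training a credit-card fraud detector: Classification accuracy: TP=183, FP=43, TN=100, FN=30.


Accuracy = (TP+TN)/(TP+TN+FP+FN)
= (183+100)/(356)
= 283/356 = 79.49%

79.49%


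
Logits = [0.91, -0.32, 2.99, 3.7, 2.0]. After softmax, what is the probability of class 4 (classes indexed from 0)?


Exponentials: e^0.91=2.4843, e^-0.32=0.7261, e^2.99=19.8857, e^3.7=40.4473, e^2.0=7.3891
Sum = 70.9325
Softmax = [0.035, 0.0102, 0.2803, 0.5702, 0.1042]
p[4] = 7.3891/70.9325 = 0.1042

0.1042


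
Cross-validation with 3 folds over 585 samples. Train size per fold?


Fold size = 585/3 = 195
Training per fold = 585 - 195 = 390

390


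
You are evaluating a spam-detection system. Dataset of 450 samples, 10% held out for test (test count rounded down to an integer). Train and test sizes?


Test = ⌊450·10/100⌋ = 45
Train = 450 - 45 = 405

Train: 405, Test: 45


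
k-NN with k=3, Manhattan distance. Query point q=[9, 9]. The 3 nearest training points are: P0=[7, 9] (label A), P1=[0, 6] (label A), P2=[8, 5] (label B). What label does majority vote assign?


d(q,P0) = 2  (label A)
d(q,P1) = 12  (label A)
d(q,P2) = 5  (label B)
Votes: A=2, B=1
Majority → A

A


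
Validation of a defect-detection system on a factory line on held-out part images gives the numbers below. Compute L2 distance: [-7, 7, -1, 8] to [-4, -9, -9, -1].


d = √((-7+ 4)² + (7+ 9)² + (-1+ 9)² + (8+ 1)²)
  = √(9 + 256 + 64 + 81)
  = √410 = 20.2485

20.2485


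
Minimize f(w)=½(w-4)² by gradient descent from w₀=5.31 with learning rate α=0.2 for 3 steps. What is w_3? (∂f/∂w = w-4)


step 1: grad = 5.31-4 = 1.31; w = 5.31 - 0.2·(1.31) = 5.048
step 2: grad = 5.048-4 = 1.048; w = 5.048 - 0.2·(1.048) = 4.8384
step 3: grad = 4.8384-4 = 0.8384; w = 4.8384 - 0.2·(0.8384) = 4.67072

4.67072


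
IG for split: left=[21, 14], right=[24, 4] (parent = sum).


Parent = [45, 18], H_parent = 0.8631
H_left = 0.971 (n=35), H_right = 0.5917 (n=28)
H_children = (35/63)·0.971 + (28/63)·0.5917 = 0.8024
IG = 0.8631 - 0.8024 = 0.0607

0.0607


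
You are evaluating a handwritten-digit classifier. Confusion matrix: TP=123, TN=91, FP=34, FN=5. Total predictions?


Total = TP + TN + FP + FN
= 123 + 91 + 34 + 5
= 253
(Predicted positive: 157, predicted negative: 96)

253


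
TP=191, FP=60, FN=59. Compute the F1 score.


Precision = 191/251 = 0.761
Recall = 191/250 = 0.764
F1 = 2·P·R/(P+R) = 2·TP/(2·TP+FP+FN) = 382/(382+60+59) = 382/501 = 0.7625

0.7625


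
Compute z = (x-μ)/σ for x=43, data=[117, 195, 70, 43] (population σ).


μ = 106.25, σ = 57.6774
z = (43 - 106.25)/57.6774 = -1.0966

-1.0966


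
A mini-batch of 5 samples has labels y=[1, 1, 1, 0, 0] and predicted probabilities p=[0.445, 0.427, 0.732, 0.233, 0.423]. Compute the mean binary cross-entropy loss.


L[0] = -ln(0.445) = 0.8097
L[1] = -ln(0.427) = 0.851
L[2] = -ln(0.732) = 0.312
L[3] = -ln(1-0.233) = -ln(0.767) = 0.2653
L[4] = -ln(1-0.423) = -ln(0.577) = 0.5499
mean = (0.8097 + 0.851 + 0.312 + 0.2653 + 0.5499)/5 = 0.5576

0.5576


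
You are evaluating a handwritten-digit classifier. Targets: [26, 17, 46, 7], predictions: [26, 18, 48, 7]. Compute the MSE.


Squared errors: (26-26)²=0, (17-18)²=1, (46-48)²=4, (7-7)²=0
Sum = 5
MSE = 5/4 = 5/4

5/4


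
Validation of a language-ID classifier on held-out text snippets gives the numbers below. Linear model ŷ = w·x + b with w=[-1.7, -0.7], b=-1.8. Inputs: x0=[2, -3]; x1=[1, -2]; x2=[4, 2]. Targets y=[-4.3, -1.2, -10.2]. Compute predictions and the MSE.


ŷ0 = (-1.7)·(2) + (-0.7)·(-3) - 1.8 = -3.1
ŷ1 = (-1.7)·(1) + (-0.7)·(-2) - 1.8 = -2.1
ŷ2 = (-1.7)·(4) + (-0.7)·(2) - 1.8 = -10.0
errors² = [1.44, 0.81, 0.04]
MSE = 2.2900/3 = 0.7633

0.7633


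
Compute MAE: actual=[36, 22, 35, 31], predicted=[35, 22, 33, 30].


Absolute errors: |36-35|=1, |22-22|=0, |35-33|=2, |31-30|=1
Sum = 4
MAE = 4/4 = 1

1


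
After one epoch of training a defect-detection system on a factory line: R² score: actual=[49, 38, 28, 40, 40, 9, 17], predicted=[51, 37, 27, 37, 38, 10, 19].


ȳ = 31.5714
SS_res = Σ(y-ŷ)² = 24
SS_tot = Σ(y-ȳ)² = 1221.71
R² = 1 - SS_res/SS_tot = 1 - 0.0196 = 0.9804

0.9804


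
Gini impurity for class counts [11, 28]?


Probabilities: [11/39, 28/39] ≈ [0.2821, 0.7179]
Σpᵢ² = (121 + 784)/39² = 905/1521
Gini = 1 - Σpᵢ² = 1 - 905/1521 = 0.405

0.405


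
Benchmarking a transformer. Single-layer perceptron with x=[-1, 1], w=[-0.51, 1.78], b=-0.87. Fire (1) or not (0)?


z = (-1)·(-0.51) + (1)·(1.78) - 0.87
  = 1.42
step(z) = 1 (z≥0)

1


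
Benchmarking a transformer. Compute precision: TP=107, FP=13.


Precision = TP/(TP+FP)
= 107/(107+13)
= 107/120 = 89.17%

89.17%


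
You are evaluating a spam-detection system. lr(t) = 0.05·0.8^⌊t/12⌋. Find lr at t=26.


n_drops = ⌊26/12⌋ = 2
lr = 0.05·0.8^2 = 0.05·0.64 = 0.032

0.032


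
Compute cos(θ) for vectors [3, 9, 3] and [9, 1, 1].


A·B = 3·9 + 9·1 + 3·1 = 39
‖A‖ = √99 = 9.9499, ‖B‖ = √83 = 9.1104
cos = 39/(√99·√83) = 39/√8217 = 0.4302

0.4302


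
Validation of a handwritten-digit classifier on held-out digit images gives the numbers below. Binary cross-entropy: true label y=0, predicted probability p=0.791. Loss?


BCE = -[y·ln(p) + (1-y)·ln(1-p)]
= -0 - 1·ln(1-0.791)
= -ln(0.209) = 1.5654

1.5654


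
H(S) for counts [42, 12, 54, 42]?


Probabilities: [42/150, 12/150, 54/150, 42/150] ≈ [0.28, 0.08, 0.36, 0.28]
H = -((42/150)·log₂(42/150) + (12/150)·log₂(12/150) + (54/150)·log₂(54/150) + (42/150)·log₂(42/150))
  = 1.8506 bits

1.8506 bits


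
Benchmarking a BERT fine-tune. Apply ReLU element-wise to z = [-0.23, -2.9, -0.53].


ReLU(-0.23) = max(0, -0.23) = 0.0
ReLU(-2.9) = max(0, -2.9) = 0.0
ReLU(-0.53) = max(0, -0.53) = 0.0
result = [0.0, 0.0, 0.0]

[0.0, 0.0, 0.0]


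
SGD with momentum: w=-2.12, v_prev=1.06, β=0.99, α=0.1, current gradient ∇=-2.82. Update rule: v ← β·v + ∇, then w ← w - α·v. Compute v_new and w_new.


v_new = 0.99·1.06 - 2.82 = 1.0494 - 2.82 = -1.7706
w_new = -2.12 - 0.1·-1.7706 = -2.12 + 0.17706 = -1.94294

v_new=-1.7706, w_new=-1.94294


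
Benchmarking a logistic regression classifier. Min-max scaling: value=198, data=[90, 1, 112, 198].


min=1, max=198
(198-1)/(198-1) = 197/197 = 1.0

1.0


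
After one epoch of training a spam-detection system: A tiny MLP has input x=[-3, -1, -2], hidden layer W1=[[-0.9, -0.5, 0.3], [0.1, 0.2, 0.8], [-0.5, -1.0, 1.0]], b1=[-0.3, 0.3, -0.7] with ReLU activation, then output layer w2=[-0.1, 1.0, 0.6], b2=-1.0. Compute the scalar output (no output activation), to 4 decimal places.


z1[0] = (-0.9)·(-3) + (-0.5)·(-1) + (0.3)·(-2) - 0.3 = 2.3
z1[1] = (0.1)·(-3) + (0.2)·(-1) + (0.8)·(-2) + 0.3 = -1.8
z1[2] = (-0.5)·(-3) + (-1.0)·(-1) + (1.0)·(-2) - 0.7 = -0.2
h = ReLU(z1) = [2.3, 0.0, 0.0]
output = (-0.1)·(2.3) + (1.0)·(0.0) + (0.6)·(0.0) - 1.0 = -1.23

-1.23


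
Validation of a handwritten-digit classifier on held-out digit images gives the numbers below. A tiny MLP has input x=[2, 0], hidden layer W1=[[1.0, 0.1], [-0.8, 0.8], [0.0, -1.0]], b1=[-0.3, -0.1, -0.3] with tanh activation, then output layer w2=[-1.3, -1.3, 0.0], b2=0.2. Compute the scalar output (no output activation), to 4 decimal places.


z1[0] = (1.0)·(2) + (0.1)·(0) - 0.3 = 1.7
z1[1] = (-0.8)·(2) + (0.8)·(0) - 0.1 = -1.7
z1[2] = (0.0)·(2) + (-1.0)·(0) - 0.3 = -0.3
h = tanh(z1) = [0.9354, -0.9354, -0.2913]
output = (-1.3)·(0.9354) + (-1.3)·(-0.9354) + (0.0)·(-0.2913) + 0.2 = 0.2

0.2


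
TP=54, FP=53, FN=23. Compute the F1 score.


Precision = 54/107 = 0.5047
Recall = 54/77 = 0.7013
F1 = 2·P·R/(P+R) = 2·TP/(2·TP+FP+FN) = 108/(108+53+23) = 108/184 = 0.587

0.587


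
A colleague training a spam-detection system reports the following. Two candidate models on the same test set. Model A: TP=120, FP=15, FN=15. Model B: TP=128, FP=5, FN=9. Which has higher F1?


Model A: P=120/135=0.8889, R=120/135=0.8889, F1=2PR/(P+R)=2TP/(2TP+FP+FN)=240/270=0.8889
Model B: P=128/133=0.9624, R=128/137=0.9343, F1=2PR/(P+R)=2TP/(2TP+FP+FN)=256/270=0.9481
0.8889 < 0.9481 → Model B

Model B


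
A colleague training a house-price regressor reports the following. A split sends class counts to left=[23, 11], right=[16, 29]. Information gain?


Parent = [39, 40], H_parent = 0.9999
H_left = 0.9082 (n=34), H_right = 0.9389 (n=45)
H_children = (34/79)·0.9082 + (45/79)·0.9389 = 0.9257
IG = 0.9999 - 0.9257 = 0.0742

0.0742


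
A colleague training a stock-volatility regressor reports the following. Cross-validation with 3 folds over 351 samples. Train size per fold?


Fold size = 351/3 = 117
Training per fold = 351 - 117 = 234

234


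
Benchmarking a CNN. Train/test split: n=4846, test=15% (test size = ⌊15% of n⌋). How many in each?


Test = ⌊4846·15/100⌋ = 726
Train = 4846 - 726 = 4120

Train: 4120, Test: 726


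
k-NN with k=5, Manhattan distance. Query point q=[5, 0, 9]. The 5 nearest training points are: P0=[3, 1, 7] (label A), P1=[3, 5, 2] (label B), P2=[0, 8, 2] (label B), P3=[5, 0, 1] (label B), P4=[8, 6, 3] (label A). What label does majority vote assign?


d(q,P0) = 5  (label A)
d(q,P1) = 14  (label B)
d(q,P2) = 20  (label B)
d(q,P3) = 8  (label B)
d(q,P4) = 15  (label A)
Votes: A=2, B=3
Majority → B

B


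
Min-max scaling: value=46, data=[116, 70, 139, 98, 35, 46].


min=35, max=139
(46-35)/(139-35) = 11/104 = 0.1058

0.1058


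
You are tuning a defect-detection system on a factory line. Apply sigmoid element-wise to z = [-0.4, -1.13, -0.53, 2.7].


σ(-0.4) = 1/(1+e^0.4) = 0.4013
σ(-1.13) = 1/(1+e^1.13) = 0.2442
σ(-0.53) = 1/(1+e^0.53) = 0.3705
σ(2.7) = 1/(1+e^-2.7) = 0.937
result = [0.4013, 0.2442, 0.3705, 0.937]

[0.4013, 0.2442, 0.3705, 0.937]


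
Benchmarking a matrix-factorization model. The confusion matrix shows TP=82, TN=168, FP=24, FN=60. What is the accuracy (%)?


Accuracy = (TP+TN)/(TP+TN+FP+FN)
= (82+168)/(334)
= 250/334 = 74.85%

74.85%


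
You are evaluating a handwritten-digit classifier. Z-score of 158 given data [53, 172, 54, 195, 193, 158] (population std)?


μ = 137.5, σ = 60.7035
z = (158 - 137.5)/60.7035 = 0.3377

0.3377


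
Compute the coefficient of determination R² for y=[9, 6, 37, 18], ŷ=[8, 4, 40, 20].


ȳ = 17.5
SS_res = Σ(y-ŷ)² = 18
SS_tot = Σ(y-ȳ)² = 585
R² = 1 - SS_res/SS_tot = 1 - 0.0308 = 0.9692

0.9692


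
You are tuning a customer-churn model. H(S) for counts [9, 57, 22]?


Probabilities: [9/88, 57/88, 22/88] ≈ [0.1023, 0.6477, 0.25]
H = -((9/88)·log₂(9/88) + (57/88)·log₂(57/88) + (22/88)·log₂(22/88))
  = 1.2423 bits

1.2423 bits


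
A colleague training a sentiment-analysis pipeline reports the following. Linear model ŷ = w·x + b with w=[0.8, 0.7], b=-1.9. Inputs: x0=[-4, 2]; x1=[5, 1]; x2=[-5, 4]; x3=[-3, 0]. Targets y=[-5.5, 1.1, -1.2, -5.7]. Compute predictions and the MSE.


ŷ0 = (0.8)·(-4) + (0.7)·(2) - 1.9 = -3.7
ŷ1 = (0.8)·(5) + (0.7)·(1) - 1.9 = 2.8
ŷ2 = (0.8)·(-5) + (0.7)·(4) - 1.9 = -3.1
ŷ3 = (0.8)·(-3) + (0.7)·(0) - 1.9 = -4.3
errors² = [3.24, 2.89, 3.61, 1.96]
MSE = 11.7000/4 = 2.925

2.925


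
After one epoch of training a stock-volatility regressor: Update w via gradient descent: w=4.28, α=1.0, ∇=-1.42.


w_new = w - α·∇
= 4.28 - 1.0·-1.42
= 4.28 + 1.42
= 5.7

5.7


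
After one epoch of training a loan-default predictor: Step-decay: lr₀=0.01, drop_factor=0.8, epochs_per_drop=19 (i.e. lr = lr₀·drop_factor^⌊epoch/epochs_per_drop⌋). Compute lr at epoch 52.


n_drops = ⌊52/19⌋ = 2
lr = 0.01·0.8^2 = 0.01·0.64 = 0.0064

0.0064


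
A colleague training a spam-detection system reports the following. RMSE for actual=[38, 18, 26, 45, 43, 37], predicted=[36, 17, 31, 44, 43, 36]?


MSE = 32/6 = 5.3333
RMSE = √(32/6) = 2.3094

2.3094


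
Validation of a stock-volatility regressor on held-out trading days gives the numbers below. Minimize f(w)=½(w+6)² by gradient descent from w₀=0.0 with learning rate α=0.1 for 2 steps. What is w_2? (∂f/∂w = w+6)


step 1: grad = 0+6 = 6; w = 0 - 0.1·(6) = -0.6
step 2: grad = -0.6+6 = 5.4; w = -0.6 - 0.1·(5.4) = -1.14

-1.14


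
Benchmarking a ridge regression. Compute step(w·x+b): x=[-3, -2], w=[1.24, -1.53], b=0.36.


z = (-3)·(1.24) + (-2)·(-1.53) + 0.36
  = -0.3
step(z) = 0 (z<0)

0


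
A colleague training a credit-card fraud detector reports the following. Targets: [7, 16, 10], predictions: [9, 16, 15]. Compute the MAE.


Absolute errors: |7-9|=2, |16-16|=0, |10-15|=5
Sum = 7
MAE = 7/3 = 7/3

7/3


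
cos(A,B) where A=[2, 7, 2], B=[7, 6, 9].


A·B = 2·7 + 7·6 + 2·9 = 74
‖A‖ = √57 = 7.5498, ‖B‖ = √166 = 12.8841
cos = 74/(√57·√166) = 74/√9462 = 0.7607

0.7607


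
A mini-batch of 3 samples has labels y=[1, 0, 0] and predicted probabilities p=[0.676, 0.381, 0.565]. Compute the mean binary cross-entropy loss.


L[0] = -ln(0.676) = 0.3916
L[1] = -ln(1-0.381) = -ln(0.619) = 0.4797
L[2] = -ln(1-0.565) = -ln(0.435) = 0.8324
mean = (0.3916 + 0.4797 + 0.8324)/3 = 0.5679

0.5679


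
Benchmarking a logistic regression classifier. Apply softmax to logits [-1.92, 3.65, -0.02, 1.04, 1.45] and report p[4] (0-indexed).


Exponentials: e^-1.92=0.1466, e^3.65=38.4747, e^-0.02=0.9802, e^1.04=2.8292, e^1.45=4.2631
Sum = 46.6938
Softmax = [0.0031, 0.824, 0.021, 0.0606, 0.0913]
p[4] = 4.2631/46.6938 = 0.0913

0.0913


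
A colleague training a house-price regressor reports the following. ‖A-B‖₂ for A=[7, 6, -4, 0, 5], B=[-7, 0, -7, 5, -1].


d = √((7+ 7)² + (6-0)² + (-4+ 7)² + (0-5)² + (5+ 1)²)
  = √(196 + 36 + 9 + 25 + 36)
  = √302 = 17.3781

17.3781


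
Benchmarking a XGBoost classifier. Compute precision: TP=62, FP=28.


Precision = TP/(TP+FP)
= 62/(62+28)
= 62/90 = 68.89%

68.89%


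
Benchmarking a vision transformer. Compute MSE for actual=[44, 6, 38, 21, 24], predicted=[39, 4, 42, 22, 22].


Squared errors: (44-39)²=25, (6-4)²=4, (38-42)²=16, (21-22)²=1, (24-22)²=4
Sum = 50
MSE = 50/5 = 10

10


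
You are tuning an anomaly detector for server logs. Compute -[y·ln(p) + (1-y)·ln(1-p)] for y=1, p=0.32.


BCE = -[y·ln(p) + (1-y)·ln(1-p)]
= -1·ln(0.32) - 0
= -ln(0.32) = 1.1394

1.1394


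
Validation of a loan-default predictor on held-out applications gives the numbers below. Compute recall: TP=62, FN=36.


Recall = TP/(TP+FN)
= 62/(62+36)
= 62/98 = 63.27%

63.27%


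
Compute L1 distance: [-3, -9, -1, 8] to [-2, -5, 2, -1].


d = |-3+ 2| + |-9+ 5| + |-1-2| + |8+ 1|
  = 1 + 4 + 3 + 9
  = 17

17


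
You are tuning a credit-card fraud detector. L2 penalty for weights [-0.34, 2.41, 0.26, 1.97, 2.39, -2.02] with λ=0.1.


‖w‖₂² = (-0.34)² + (2.41)² + (0.26)² + (1.97)² + (2.39)² + (-2.02)²
     = 0.1156 + 5.8081 + 0.0676 + 3.8809 + 5.7121 + 4.0804
     = 19.6647
λ·‖w‖₂² = 0.1·19.6647 = 1.96647

1.96647


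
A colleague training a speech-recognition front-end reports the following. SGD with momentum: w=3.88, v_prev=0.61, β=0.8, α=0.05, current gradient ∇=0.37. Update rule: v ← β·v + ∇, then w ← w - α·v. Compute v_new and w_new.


v_new = 0.8·0.61 + 0.37 = 0.488 + 0.37 = 0.858
w_new = 3.88 - 0.05·0.858 = 3.88 - 0.0429 = 3.8371

v_new=0.858, w_new=3.8371


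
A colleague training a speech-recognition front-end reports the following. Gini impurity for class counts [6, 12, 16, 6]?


Probabilities: [6/40, 12/40, 16/40, 6/40] ≈ [0.15, 0.3, 0.4, 0.15]
Σpᵢ² = (36 + 144 + 256 + 36)/40² = 472/1600
Gini = 1 - Σpᵢ² = 1 - 472/1600 = 0.705

0.705


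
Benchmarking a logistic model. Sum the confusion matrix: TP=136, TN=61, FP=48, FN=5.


Total = TP + TN + FP + FN
= 136 + 61 + 48 + 5
= 250
(Predicted positive: 184, predicted negative: 66)

250


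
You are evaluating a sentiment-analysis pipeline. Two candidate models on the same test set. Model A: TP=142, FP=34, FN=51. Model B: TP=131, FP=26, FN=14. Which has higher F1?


Model A: P=142/176=0.8068, R=142/193=0.7358, F1=2PR/(P+R)=2TP/(2TP+FP+FN)=284/369=0.7696
Model B: P=131/157=0.8344, R=131/145=0.9034, F1=2PR/(P+R)=2TP/(2TP+FP+FN)=262/302=0.8675
0.7696 < 0.8675 → Model B

Model B


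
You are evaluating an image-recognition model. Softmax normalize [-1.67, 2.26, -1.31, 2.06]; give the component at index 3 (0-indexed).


Exponentials: e^-1.67=0.1882, e^2.26=9.5831, e^-1.31=0.2698, e^2.06=7.846
Sum = 17.8871
Softmax = [0.0105, 0.5358, 0.0151, 0.4386]
p[3] = 7.846/17.8871 = 0.4386

0.4386


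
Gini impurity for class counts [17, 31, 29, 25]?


Probabilities: [17/102, 31/102, 29/102, 25/102] ≈ [0.1667, 0.3039, 0.2843, 0.2451]
Σpᵢ² = (289 + 961 + 841 + 625)/102² = 2716/10404
Gini = 1 - Σpᵢ² = 1 - 2716/10404 = 0.7389

0.7389


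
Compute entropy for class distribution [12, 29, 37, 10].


Probabilities: [12/88, 29/88, 37/88, 10/88] ≈ [0.1364, 0.3295, 0.4205, 0.1136]
H = -((12/88)·log₂(12/88) + (29/88)·log₂(29/88) + (37/88)·log₂(37/88) + (10/88)·log₂(10/88))
  = 1.8018 bits

1.8018 bits
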